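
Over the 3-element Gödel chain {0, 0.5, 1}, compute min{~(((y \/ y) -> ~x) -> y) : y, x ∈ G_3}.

The minimum is attained at y = 0.5, x = 0:
  (y \/ y) = max(0.5, 0.5) = 0.5
  ~x: Gödel ¬ of 0 = 1 (operand is 0)
  ((y \/ y) -> ~x): 0.5 ≤ 1, so result = 1
  (((y \/ y) -> ~x) -> y): 1 > 0.5, so result = 0.5
  ~(((y \/ y) -> ~x) -> y): Gödel ¬ of 0.5 = 0 (operand ≠ 0)
Checking all 9 assignments confirms none give a value below 0.00.

0.00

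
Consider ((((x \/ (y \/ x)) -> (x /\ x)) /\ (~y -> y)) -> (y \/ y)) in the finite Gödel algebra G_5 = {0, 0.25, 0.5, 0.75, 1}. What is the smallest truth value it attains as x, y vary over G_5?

The minimum is attained at x = 0.25, y = 0.25:
  (y \/ x) = max(0.25, 0.25) = 0.25
  (x \/ (y \/ x)) = max(0.25, 0.25) = 0.25
  (x /\ x) = min(0.25, 0.25) = 0.25
  ((x \/ (y \/ x)) -> (x /\ x)): 0.25 ≤ 0.25, so result = 1
  ~y: Gödel ¬ of 0.25 = 0 (operand ≠ 0)
  (~y -> y): 0 ≤ 0.25, so result = 1
  (((x \/ (y \/ x)) -> (x /\ x)) /\ (~y -> y)) = min(1, 1) = 1
  (y \/ y) = max(0.25, 0.25) = 0.25
  ((((x \/ (y \/ x)) -> (x /\ x)) /\ (~y -> y)) -> (y \/ y)): 1 > 0.25, so result = 0.25
Checking all 25 assignments confirms none give a value below 0.25.

0.25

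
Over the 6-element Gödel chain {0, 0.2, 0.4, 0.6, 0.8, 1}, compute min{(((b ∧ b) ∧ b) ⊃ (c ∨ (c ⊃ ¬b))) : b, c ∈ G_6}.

0.20

The minimum is attained at b = 0.4, c = 0.2:
  (b ∧ b) = min(0.4, 0.4) = 0.4
  ((b ∧ b) ∧ b) = min(0.4, 0.4) = 0.4
  ¬b: Gödel ¬ of 0.4 = 0 (operand ≠ 0)
  (c ⊃ ¬b): 0.2 > 0, so result = 0
  (c ∨ (c ⊃ ¬b)) = max(0.2, 0) = 0.2
  (((b ∧ b) ∧ b) ⊃ (c ∨ (c ⊃ ¬b))): 0.4 > 0.2, so result = 0.2
Checking all 36 assignments confirms none give a value below 0.20.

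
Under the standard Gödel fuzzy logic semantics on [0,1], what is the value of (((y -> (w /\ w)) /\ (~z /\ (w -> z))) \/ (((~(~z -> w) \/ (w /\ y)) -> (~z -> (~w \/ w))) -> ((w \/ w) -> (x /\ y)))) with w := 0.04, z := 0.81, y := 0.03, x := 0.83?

(w /\ w) = min(0.04, 0.04) = 0.04
(y -> (w /\ w)): 0.03 ≤ 0.04, so result = 1
~z: Gödel ¬ of 0.81 = 0 (operand ≠ 0)
(w -> z): 0.04 ≤ 0.81, so result = 1
(~z /\ (w -> z)) = min(0, 1) = 0
((y -> (w /\ w)) /\ (~z /\ (w -> z))) = min(1, 0) = 0
~z: Gödel ¬ of 0.81 = 0 (operand ≠ 0)
(~z -> w): 0 ≤ 0.04, so result = 1
~(~z -> w): Gödel ¬ of 1 = 0 (operand ≠ 0)
(w /\ y) = min(0.04, 0.03) = 0.03
(~(~z -> w) \/ (w /\ y)) = max(0, 0.03) = 0.03
~z: Gödel ¬ of 0.81 = 0 (operand ≠ 0)
~w: Gödel ¬ of 0.04 = 0 (operand ≠ 0)
(~w \/ w) = max(0, 0.04) = 0.04
(~z -> (~w \/ w)): 0 ≤ 0.04, so result = 1
((~(~z -> w) \/ (w /\ y)) -> (~z -> (~w \/ w))): 0.03 ≤ 1, so result = 1
(w \/ w) = max(0.04, 0.04) = 0.04
(x /\ y) = min(0.83, 0.03) = 0.03
((w \/ w) -> (x /\ y)): 0.04 > 0.03, so result = 0.03
(((~(~z -> w) \/ (w /\ y)) -> (~z -> (~w \/ w))) -> ((w \/ w) -> (x /\ y))): 1 > 0.03, so result = 0.03
(((y -> (w /\ w)) /\ (~z /\ (w -> z))) \/ (((~(~z -> w) \/ (w /\ y)) -> (~z -> (~w \/ w))) -> ((w \/ w) -> (x /\ y)))) = max(0, 0.03) = 0.03

0.03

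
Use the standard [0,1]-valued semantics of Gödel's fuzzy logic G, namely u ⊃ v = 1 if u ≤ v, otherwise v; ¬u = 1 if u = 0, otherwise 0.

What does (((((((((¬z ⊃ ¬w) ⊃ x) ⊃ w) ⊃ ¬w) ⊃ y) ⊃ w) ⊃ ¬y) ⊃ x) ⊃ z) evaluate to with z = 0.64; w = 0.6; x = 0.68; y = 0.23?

0.64

¬z: Gödel ¬ of 0.64 = 0 (operand ≠ 0)
¬w: Gödel ¬ of 0.6 = 0 (operand ≠ 0)
(¬z ⊃ ¬w): 0 ≤ 0, so result = 1
((¬z ⊃ ¬w) ⊃ x): 1 > 0.68, so result = 0.68
(((¬z ⊃ ¬w) ⊃ x) ⊃ w): 0.68 > 0.6, so result = 0.6
¬w: Gödel ¬ of 0.6 = 0 (operand ≠ 0)
((((¬z ⊃ ¬w) ⊃ x) ⊃ w) ⊃ ¬w): 0.6 > 0, so result = 0
(((((¬z ⊃ ¬w) ⊃ x) ⊃ w) ⊃ ¬w) ⊃ y): 0 ≤ 0.23, so result = 1
((((((¬z ⊃ ¬w) ⊃ x) ⊃ w) ⊃ ¬w) ⊃ y) ⊃ w): 1 > 0.6, so result = 0.6
¬y: Gödel ¬ of 0.23 = 0 (operand ≠ 0)
(((((((¬z ⊃ ¬w) ⊃ x) ⊃ w) ⊃ ¬w) ⊃ y) ⊃ w) ⊃ ¬y): 0.6 > 0, so result = 0
((((((((¬z ⊃ ¬w) ⊃ x) ⊃ w) ⊃ ¬w) ⊃ y) ⊃ w) ⊃ ¬y) ⊃ x): 0 ≤ 0.68, so result = 1
(((((((((¬z ⊃ ¬w) ⊃ x) ⊃ w) ⊃ ¬w) ⊃ y) ⊃ w) ⊃ ¬y) ⊃ x) ⊃ z): 1 > 0.64, so result = 0.64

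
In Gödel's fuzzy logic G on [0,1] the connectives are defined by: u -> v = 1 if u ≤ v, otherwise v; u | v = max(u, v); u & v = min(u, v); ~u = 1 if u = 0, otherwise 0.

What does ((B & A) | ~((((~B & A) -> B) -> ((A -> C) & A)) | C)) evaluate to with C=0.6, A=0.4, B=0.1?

0.10

(B & A) = min(0.1, 0.4) = 0.1
~B: Gödel ¬ of 0.1 = 0 (operand ≠ 0)
(~B & A) = min(0, 0.4) = 0
((~B & A) -> B): 0 ≤ 0.1, so result = 1
(A -> C): 0.4 ≤ 0.6, so result = 1
((A -> C) & A) = min(1, 0.4) = 0.4
(((~B & A) -> B) -> ((A -> C) & A)): 1 > 0.4, so result = 0.4
((((~B & A) -> B) -> ((A -> C) & A)) | C) = max(0.4, 0.6) = 0.6
~((((~B & A) -> B) -> ((A -> C) & A)) | C): Gödel ¬ of 0.6 = 0 (operand ≠ 0)
((B & A) | ~((((~B & A) -> B) -> ((A -> C) & A)) | C)) = max(0.1, 0) = 0.1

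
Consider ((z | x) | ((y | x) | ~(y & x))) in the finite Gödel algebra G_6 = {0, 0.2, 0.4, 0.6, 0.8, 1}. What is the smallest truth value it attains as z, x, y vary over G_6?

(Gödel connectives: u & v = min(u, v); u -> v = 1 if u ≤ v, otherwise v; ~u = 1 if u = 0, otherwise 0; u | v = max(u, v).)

The minimum is attained at z = 0, x = 0.2, y = 0.2:
  (z | x) = max(0, 0.2) = 0.2
  (y | x) = max(0.2, 0.2) = 0.2
  (y & x) = min(0.2, 0.2) = 0.2
  ~(y & x): Gödel ¬ of 0.2 = 0 (operand ≠ 0)
  ((y | x) | ~(y & x)) = max(0.2, 0) = 0.2
  ((z | x) | ((y | x) | ~(y & x))) = max(0.2, 0.2) = 0.2
Checking all 216 assignments confirms none give a value below 0.20.

0.20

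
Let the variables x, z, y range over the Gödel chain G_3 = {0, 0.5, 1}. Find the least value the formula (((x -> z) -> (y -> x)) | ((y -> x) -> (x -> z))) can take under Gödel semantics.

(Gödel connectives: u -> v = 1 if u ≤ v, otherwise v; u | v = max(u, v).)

Every assignment gives 1. For instance at x = 0, z = 0, y = 0:
  (x -> z): 0 ≤ 0, so result = 1
  (y -> x): 0 ≤ 0, so result = 1
  ((x -> z) -> (y -> x)): 1 ≤ 1, so result = 1
  (y -> x): 0 ≤ 0, so result = 1
  (x -> z): 0 ≤ 0, so result = 1
  ((y -> x) -> (x -> z)): 1 ≤ 1, so result = 1
  (((x -> z) -> (y -> x)) | ((y -> x) -> (x -> z))) = max(1, 1) = 1
All 27 assignments give value 1 — the formula is a G_3-tautology.

1.00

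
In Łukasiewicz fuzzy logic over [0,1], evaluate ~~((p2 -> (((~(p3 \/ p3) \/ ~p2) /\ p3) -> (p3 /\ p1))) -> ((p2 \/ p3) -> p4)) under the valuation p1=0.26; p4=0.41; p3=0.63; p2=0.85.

0.56

(p3 \/ p3) = max(0.63, 0.63) = 0.63
~(p3 \/ p3): Łukasiewicz ¬ gives 1 − 0.63 = 0.37
~p2: Łukasiewicz ¬ gives 1 − 0.85 = 0.15
(~(p3 \/ p3) \/ ~p2) = max(0.37, 0.15) = 0.37
((~(p3 \/ p3) \/ ~p2) /\ p3) = min(0.37, 0.63) = 0.37
(p3 /\ p1) = min(0.63, 0.26) = 0.26
(((~(p3 \/ p3) \/ ~p2) /\ p3) -> (p3 /\ p1)): min(1, 1 − 0.37 + 0.26) = 0.89
(p2 -> (((~(p3 \/ p3) \/ ~p2) /\ p3) -> (p3 /\ p1))): min(1, 1 − 0.85 + 0.89) = 1
(p2 \/ p3) = max(0.85, 0.63) = 0.85
((p2 \/ p3) -> p4): min(1, 1 − 0.85 + 0.41) = 0.56
((p2 -> (((~(p3 \/ p3) \/ ~p2) /\ p3) -> (p3 /\ p1))) -> ((p2 \/ p3) -> p4)): min(1, 1 − 1 + 0.56) = 0.56
~((p2 -> (((~(p3 \/ p3) \/ ~p2) /\ p3) -> (p3 /\ p1))) -> ((p2 \/ p3) -> p4)): Łukasiewicz ¬ gives 1 − 0.56 = 0.44
~~((p2 -> (((~(p3 \/ p3) \/ ~p2) /\ p3) -> (p3 /\ p1))) -> ((p2 \/ p3) -> p4)): Łukasiewicz ¬ gives 1 − 0.44 = 0.56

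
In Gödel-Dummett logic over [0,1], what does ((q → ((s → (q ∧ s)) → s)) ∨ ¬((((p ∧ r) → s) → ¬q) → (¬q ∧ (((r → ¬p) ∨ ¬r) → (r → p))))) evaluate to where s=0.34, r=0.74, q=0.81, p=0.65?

(q ∧ s) = min(0.81, 0.34) = 0.34
(s → (q ∧ s)): 0.34 ≤ 0.34, so result = 1
((s → (q ∧ s)) → s): 1 > 0.34, so result = 0.34
(q → ((s → (q ∧ s)) → s)): 0.81 > 0.34, so result = 0.34
(p ∧ r) = min(0.65, 0.74) = 0.65
((p ∧ r) → s): 0.65 > 0.34, so result = 0.34
¬q: Gödel ¬ of 0.81 = 0 (operand ≠ 0)
(((p ∧ r) → s) → ¬q): 0.34 > 0, so result = 0
¬q: Gödel ¬ of 0.81 = 0 (operand ≠ 0)
¬p: Gödel ¬ of 0.65 = 0 (operand ≠ 0)
(r → ¬p): 0.74 > 0, so result = 0
¬r: Gödel ¬ of 0.74 = 0 (operand ≠ 0)
((r → ¬p) ∨ ¬r) = max(0, 0) = 0
(r → p): 0.74 > 0.65, so result = 0.65
(((r → ¬p) ∨ ¬r) → (r → p)): 0 ≤ 0.65, so result = 1
(¬q ∧ (((r → ¬p) ∨ ¬r) → (r → p))) = min(0, 1) = 0
((((p ∧ r) → s) → ¬q) → (¬q ∧ (((r → ¬p) ∨ ¬r) → (r → p)))): 0 ≤ 0, so result = 1
¬((((p ∧ r) → s) → ¬q) → (¬q ∧ (((r → ¬p) ∨ ¬r) → (r → p)))): Gödel ¬ of 1 = 0 (operand ≠ 0)
((q → ((s → (q ∧ s)) → s)) ∨ ¬((((p ∧ r) → s) → ¬q) → (¬q ∧ (((r → ¬p) ∨ ¬r) → (r → p))))) = max(0.34, 0) = 0.34

0.34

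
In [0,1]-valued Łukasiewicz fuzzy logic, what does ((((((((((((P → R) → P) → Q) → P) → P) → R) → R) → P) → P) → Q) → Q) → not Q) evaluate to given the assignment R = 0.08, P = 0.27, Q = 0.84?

(P → R): min(1, 1 − 0.27 + 0.08) = 0.81
((P → R) → P): min(1, 1 − 0.81 + 0.27) = 0.46
(((P → R) → P) → Q): min(1, 1 − 0.46 + 0.84) = 1
((((P → R) → P) → Q) → P): min(1, 1 − 1 + 0.27) = 0.27
(((((P → R) → P) → Q) → P) → P): min(1, 1 − 0.27 + 0.27) = 1
((((((P → R) → P) → Q) → P) → P) → R): min(1, 1 − 1 + 0.08) = 0.08
(((((((P → R) → P) → Q) → P) → P) → R) → R): min(1, 1 − 0.08 + 0.08) = 1
((((((((P → R) → P) → Q) → P) → P) → R) → R) → P): min(1, 1 − 1 + 0.27) = 0.27
(((((((((P → R) → P) → Q) → P) → P) → R) → R) → P) → P): min(1, 1 − 0.27 + 0.27) = 1
((((((((((P → R) → P) → Q) → P) → P) → R) → R) → P) → P) → Q): min(1, 1 − 1 + 0.84) = 0.84
(((((((((((P → R) → P) → Q) → P) → P) → R) → R) → P) → P) → Q) → Q): min(1, 1 − 0.84 + 0.84) = 1
not Q: Łukasiewicz ¬ gives 1 − 0.84 = 0.16
((((((((((((P → R) → P) → Q) → P) → P) → R) → R) → P) → P) → Q) → Q) → not Q): min(1, 1 − 1 + 0.16) = 0.16

0.16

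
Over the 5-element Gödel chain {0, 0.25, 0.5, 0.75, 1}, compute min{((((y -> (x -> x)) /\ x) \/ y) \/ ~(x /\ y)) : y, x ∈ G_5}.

0.25

The minimum is attained at y = 0.25, x = 0.25:
  (x -> x): 0.25 ≤ 0.25, so result = 1
  (y -> (x -> x)): 0.25 ≤ 1, so result = 1
  ((y -> (x -> x)) /\ x) = min(1, 0.25) = 0.25
  (((y -> (x -> x)) /\ x) \/ y) = max(0.25, 0.25) = 0.25
  (x /\ y) = min(0.25, 0.25) = 0.25
  ~(x /\ y): Gödel ¬ of 0.25 = 0 (operand ≠ 0)
  ((((y -> (x -> x)) /\ x) \/ y) \/ ~(x /\ y)) = max(0.25, 0) = 0.25
Checking all 25 assignments confirms none give a value below 0.25.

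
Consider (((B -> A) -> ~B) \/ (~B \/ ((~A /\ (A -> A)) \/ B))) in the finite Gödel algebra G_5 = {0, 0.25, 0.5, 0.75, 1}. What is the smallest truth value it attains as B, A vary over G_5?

The minimum is attained at B = 0.25, A = 0.25:
  (B -> A): 0.25 ≤ 0.25, so result = 1
  ~B: Gödel ¬ of 0.25 = 0 (operand ≠ 0)
  ((B -> A) -> ~B): 1 > 0, so result = 0
  ~B: Gödel ¬ of 0.25 = 0 (operand ≠ 0)
  ~A: Gödel ¬ of 0.25 = 0 (operand ≠ 0)
  (A -> A): 0.25 ≤ 0.25, so result = 1
  (~A /\ (A -> A)) = min(0, 1) = 0
  ((~A /\ (A -> A)) \/ B) = max(0, 0.25) = 0.25
  (~B \/ ((~A /\ (A -> A)) \/ B)) = max(0, 0.25) = 0.25
  (((B -> A) -> ~B) \/ (~B \/ ((~A /\ (A -> A)) \/ B))) = max(0, 0.25) = 0.25
Checking all 25 assignments confirms none give a value below 0.25.

0.25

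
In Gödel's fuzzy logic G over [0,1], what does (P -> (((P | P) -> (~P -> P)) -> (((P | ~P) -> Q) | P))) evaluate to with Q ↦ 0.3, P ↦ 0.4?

1.00

(P | P) = max(0.4, 0.4) = 0.4
~P: Gödel ¬ of 0.4 = 0 (operand ≠ 0)
(~P -> P): 0 ≤ 0.4, so result = 1
((P | P) -> (~P -> P)): 0.4 ≤ 1, so result = 1
~P: Gödel ¬ of 0.4 = 0 (operand ≠ 0)
(P | ~P) = max(0.4, 0) = 0.4
((P | ~P) -> Q): 0.4 > 0.3, so result = 0.3
(((P | ~P) -> Q) | P) = max(0.3, 0.4) = 0.4
(((P | P) -> (~P -> P)) -> (((P | ~P) -> Q) | P)): 1 > 0.4, so result = 0.4
(P -> (((P | P) -> (~P -> P)) -> (((P | ~P) -> Q) | P))): 0.4 ≤ 0.4, so result = 1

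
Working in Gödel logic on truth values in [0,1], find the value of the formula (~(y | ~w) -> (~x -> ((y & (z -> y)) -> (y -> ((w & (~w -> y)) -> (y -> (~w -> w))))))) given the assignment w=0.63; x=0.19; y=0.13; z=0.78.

1.00

~w: Gödel ¬ of 0.63 = 0 (operand ≠ 0)
(y | ~w) = max(0.13, 0) = 0.13
~(y | ~w): Gödel ¬ of 0.13 = 0 (operand ≠ 0)
~x: Gödel ¬ of 0.19 = 0 (operand ≠ 0)
(z -> y): 0.78 > 0.13, so result = 0.13
(y & (z -> y)) = min(0.13, 0.13) = 0.13
~w: Gödel ¬ of 0.63 = 0 (operand ≠ 0)
(~w -> y): 0 ≤ 0.13, so result = 1
(w & (~w -> y)) = min(0.63, 1) = 0.63
~w: Gödel ¬ of 0.63 = 0 (operand ≠ 0)
(~w -> w): 0 ≤ 0.63, so result = 1
(y -> (~w -> w)): 0.13 ≤ 1, so result = 1
((w & (~w -> y)) -> (y -> (~w -> w))): 0.63 ≤ 1, so result = 1
(y -> ((w & (~w -> y)) -> (y -> (~w -> w)))): 0.13 ≤ 1, so result = 1
((y & (z -> y)) -> (y -> ((w & (~w -> y)) -> (y -> (~w -> w))))): 0.13 ≤ 1, so result = 1
(~x -> ((y & (z -> y)) -> (y -> ((w & (~w -> y)) -> (y -> (~w -> w)))))): 0 ≤ 1, so result = 1
(~(y | ~w) -> (~x -> ((y & (z -> y)) -> (y -> ((w & (~w -> y)) -> (y -> (~w -> w))))))): 0 ≤ 1, so result = 1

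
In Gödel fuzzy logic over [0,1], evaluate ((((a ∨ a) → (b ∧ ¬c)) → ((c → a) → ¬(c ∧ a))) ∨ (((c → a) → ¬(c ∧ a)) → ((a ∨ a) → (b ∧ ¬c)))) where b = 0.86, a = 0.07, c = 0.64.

(a ∨ a) = max(0.07, 0.07) = 0.07
¬c: Gödel ¬ of 0.64 = 0 (operand ≠ 0)
(b ∧ ¬c) = min(0.86, 0) = 0
((a ∨ a) → (b ∧ ¬c)): 0.07 > 0, so result = 0
(c → a): 0.64 > 0.07, so result = 0.07
(c ∧ a) = min(0.64, 0.07) = 0.07
¬(c ∧ a): Gödel ¬ of 0.07 = 0 (operand ≠ 0)
((c → a) → ¬(c ∧ a)): 0.07 > 0, so result = 0
(((a ∨ a) → (b ∧ ¬c)) → ((c → a) → ¬(c ∧ a))): 0 ≤ 0, so result = 1
(c → a): 0.64 > 0.07, so result = 0.07
(c ∧ a) = min(0.64, 0.07) = 0.07
¬(c ∧ a): Gödel ¬ of 0.07 = 0 (operand ≠ 0)
((c → a) → ¬(c ∧ a)): 0.07 > 0, so result = 0
(a ∨ a) = max(0.07, 0.07) = 0.07
¬c: Gödel ¬ of 0.64 = 0 (operand ≠ 0)
(b ∧ ¬c) = min(0.86, 0) = 0
((a ∨ a) → (b ∧ ¬c)): 0.07 > 0, so result = 0
(((c → a) → ¬(c ∧ a)) → ((a ∨ a) → (b ∧ ¬c))): 0 ≤ 0, so result = 1
((((a ∨ a) → (b ∧ ¬c)) → ((c → a) → ¬(c ∧ a))) ∨ (((c → a) → ¬(c ∧ a)) → ((a ∨ a) → (b ∧ ¬c)))) = max(1, 1) = 1

1.00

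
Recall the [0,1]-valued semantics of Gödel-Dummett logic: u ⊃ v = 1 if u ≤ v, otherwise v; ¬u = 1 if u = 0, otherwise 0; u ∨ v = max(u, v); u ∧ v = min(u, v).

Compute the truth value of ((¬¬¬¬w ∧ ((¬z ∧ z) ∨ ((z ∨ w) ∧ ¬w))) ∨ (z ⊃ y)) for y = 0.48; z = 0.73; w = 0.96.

0.48

¬w: Gödel ¬ of 0.96 = 0 (operand ≠ 0)
¬¬w: Gödel ¬ of 0 = 1 (operand is 0)
¬¬¬w: Gödel ¬ of 1 = 0 (operand ≠ 0)
¬¬¬¬w: Gödel ¬ of 0 = 1 (operand is 0)
¬z: Gödel ¬ of 0.73 = 0 (operand ≠ 0)
(¬z ∧ z) = min(0, 0.73) = 0
(z ∨ w) = max(0.73, 0.96) = 0.96
¬w: Gödel ¬ of 0.96 = 0 (operand ≠ 0)
((z ∨ w) ∧ ¬w) = min(0.96, 0) = 0
((¬z ∧ z) ∨ ((z ∨ w) ∧ ¬w)) = max(0, 0) = 0
(¬¬¬¬w ∧ ((¬z ∧ z) ∨ ((z ∨ w) ∧ ¬w))) = min(1, 0) = 0
(z ⊃ y): 0.73 > 0.48, so result = 0.48
((¬¬¬¬w ∧ ((¬z ∧ z) ∨ ((z ∨ w) ∧ ¬w))) ∨ (z ⊃ y)) = max(0, 0.48) = 0.48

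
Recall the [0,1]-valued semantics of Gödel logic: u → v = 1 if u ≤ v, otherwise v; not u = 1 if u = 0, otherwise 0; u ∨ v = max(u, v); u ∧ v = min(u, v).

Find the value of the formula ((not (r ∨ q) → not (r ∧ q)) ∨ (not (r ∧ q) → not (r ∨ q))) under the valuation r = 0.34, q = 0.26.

(r ∨ q) = max(0.34, 0.26) = 0.34
not (r ∨ q): Gödel ¬ of 0.34 = 0 (operand ≠ 0)
(r ∧ q) = min(0.34, 0.26) = 0.26
not (r ∧ q): Gödel ¬ of 0.26 = 0 (operand ≠ 0)
(not (r ∨ q) → not (r ∧ q)): 0 ≤ 0, so result = 1
(r ∧ q) = min(0.34, 0.26) = 0.26
not (r ∧ q): Gödel ¬ of 0.26 = 0 (operand ≠ 0)
(r ∨ q) = max(0.34, 0.26) = 0.34
not (r ∨ q): Gödel ¬ of 0.34 = 0 (operand ≠ 0)
(not (r ∧ q) → not (r ∨ q)): 0 ≤ 0, so result = 1
((not (r ∨ q) → not (r ∧ q)) ∨ (not (r ∧ q) → not (r ∨ q))) = max(1, 1) = 1

1.00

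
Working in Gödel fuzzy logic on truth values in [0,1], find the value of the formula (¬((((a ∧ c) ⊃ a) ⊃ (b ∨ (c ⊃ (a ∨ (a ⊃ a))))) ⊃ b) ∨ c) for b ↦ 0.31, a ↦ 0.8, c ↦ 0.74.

(a ∧ c) = min(0.8, 0.74) = 0.74
((a ∧ c) ⊃ a): 0.74 ≤ 0.8, so result = 1
(a ⊃ a): 0.8 ≤ 0.8, so result = 1
(a ∨ (a ⊃ a)) = max(0.8, 1) = 1
(c ⊃ (a ∨ (a ⊃ a))): 0.74 ≤ 1, so result = 1
(b ∨ (c ⊃ (a ∨ (a ⊃ a)))) = max(0.31, 1) = 1
(((a ∧ c) ⊃ a) ⊃ (b ∨ (c ⊃ (a ∨ (a ⊃ a))))): 1 ≤ 1, so result = 1
((((a ∧ c) ⊃ a) ⊃ (b ∨ (c ⊃ (a ∨ (a ⊃ a))))) ⊃ b): 1 > 0.31, so result = 0.31
¬((((a ∧ c) ⊃ a) ⊃ (b ∨ (c ⊃ (a ∨ (a ⊃ a))))) ⊃ b): Gödel ¬ of 0.31 = 0 (operand ≠ 0)
(¬((((a ∧ c) ⊃ a) ⊃ (b ∨ (c ⊃ (a ∨ (a ⊃ a))))) ⊃ b) ∨ c) = max(0, 0.74) = 0.74

0.74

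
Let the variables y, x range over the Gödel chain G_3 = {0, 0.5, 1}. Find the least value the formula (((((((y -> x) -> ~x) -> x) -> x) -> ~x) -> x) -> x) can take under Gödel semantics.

The minimum is attained at y = 0, x = 0.5:
  (y -> x): 0 ≤ 0.5, so result = 1
  ~x: Gödel ¬ of 0.5 = 0 (operand ≠ 0)
  ((y -> x) -> ~x): 1 > 0, so result = 0
  (((y -> x) -> ~x) -> x): 0 ≤ 0.5, so result = 1
  ((((y -> x) -> ~x) -> x) -> x): 1 > 0.5, so result = 0.5
  ~x: Gödel ¬ of 0.5 = 0 (operand ≠ 0)
  (((((y -> x) -> ~x) -> x) -> x) -> ~x): 0.5 > 0, so result = 0
  ((((((y -> x) -> ~x) -> x) -> x) -> ~x) -> x): 0 ≤ 0.5, so result = 1
  (((((((y -> x) -> ~x) -> x) -> x) -> ~x) -> x) -> x): 1 > 0.5, so result = 0.5
Checking all 9 assignments confirms none give a value below 0.50.

0.50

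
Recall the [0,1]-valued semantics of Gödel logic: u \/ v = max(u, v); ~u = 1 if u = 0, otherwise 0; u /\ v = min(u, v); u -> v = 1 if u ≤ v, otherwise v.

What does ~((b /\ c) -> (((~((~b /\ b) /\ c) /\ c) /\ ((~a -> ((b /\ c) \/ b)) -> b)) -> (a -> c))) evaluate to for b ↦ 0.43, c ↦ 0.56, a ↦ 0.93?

(b /\ c) = min(0.43, 0.56) = 0.43
~b: Gödel ¬ of 0.43 = 0 (operand ≠ 0)
(~b /\ b) = min(0, 0.43) = 0
((~b /\ b) /\ c) = min(0, 0.56) = 0
~((~b /\ b) /\ c): Gödel ¬ of 0 = 1 (operand is 0)
(~((~b /\ b) /\ c) /\ c) = min(1, 0.56) = 0.56
~a: Gödel ¬ of 0.93 = 0 (operand ≠ 0)
(b /\ c) = min(0.43, 0.56) = 0.43
((b /\ c) \/ b) = max(0.43, 0.43) = 0.43
(~a -> ((b /\ c) \/ b)): 0 ≤ 0.43, so result = 1
((~a -> ((b /\ c) \/ b)) -> b): 1 > 0.43, so result = 0.43
((~((~b /\ b) /\ c) /\ c) /\ ((~a -> ((b /\ c) \/ b)) -> b)) = min(0.56, 0.43) = 0.43
(a -> c): 0.93 > 0.56, so result = 0.56
(((~((~b /\ b) /\ c) /\ c) /\ ((~a -> ((b /\ c) \/ b)) -> b)) -> (a -> c)): 0.43 ≤ 0.56, so result = 1
((b /\ c) -> (((~((~b /\ b) /\ c) /\ c) /\ ((~a -> ((b /\ c) \/ b)) -> b)) -> (a -> c))): 0.43 ≤ 1, so result = 1
~((b /\ c) -> (((~((~b /\ b) /\ c) /\ c) /\ ((~a -> ((b /\ c) \/ b)) -> b)) -> (a -> c))): Gödel ¬ of 1 = 0 (operand ≠ 0)

0.00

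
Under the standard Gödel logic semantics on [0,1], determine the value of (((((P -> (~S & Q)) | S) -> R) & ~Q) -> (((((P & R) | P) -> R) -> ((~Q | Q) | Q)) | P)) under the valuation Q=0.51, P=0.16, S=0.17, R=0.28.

1.00

~S: Gödel ¬ of 0.17 = 0 (operand ≠ 0)
(~S & Q) = min(0, 0.51) = 0
(P -> (~S & Q)): 0.16 > 0, so result = 0
((P -> (~S & Q)) | S) = max(0, 0.17) = 0.17
(((P -> (~S & Q)) | S) -> R): 0.17 ≤ 0.28, so result = 1
~Q: Gödel ¬ of 0.51 = 0 (operand ≠ 0)
((((P -> (~S & Q)) | S) -> R) & ~Q) = min(1, 0) = 0
(P & R) = min(0.16, 0.28) = 0.16
((P & R) | P) = max(0.16, 0.16) = 0.16
(((P & R) | P) -> R): 0.16 ≤ 0.28, so result = 1
~Q: Gödel ¬ of 0.51 = 0 (operand ≠ 0)
(~Q | Q) = max(0, 0.51) = 0.51
((~Q | Q) | Q) = max(0.51, 0.51) = 0.51
((((P & R) | P) -> R) -> ((~Q | Q) | Q)): 1 > 0.51, so result = 0.51
(((((P & R) | P) -> R) -> ((~Q | Q) | Q)) | P) = max(0.51, 0.16) = 0.51
(((((P -> (~S & Q)) | S) -> R) & ~Q) -> (((((P & R) | P) -> R) -> ((~Q | Q) | Q)) | P)): 0 ≤ 0.51, so result = 1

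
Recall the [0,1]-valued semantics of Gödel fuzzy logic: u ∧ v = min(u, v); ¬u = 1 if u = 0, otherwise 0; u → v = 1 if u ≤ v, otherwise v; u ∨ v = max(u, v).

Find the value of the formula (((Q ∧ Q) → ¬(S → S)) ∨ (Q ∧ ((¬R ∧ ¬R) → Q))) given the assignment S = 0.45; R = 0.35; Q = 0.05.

0.05

(Q ∧ Q) = min(0.05, 0.05) = 0.05
(S → S): 0.45 ≤ 0.45, so result = 1
¬(S → S): Gödel ¬ of 1 = 0 (operand ≠ 0)
((Q ∧ Q) → ¬(S → S)): 0.05 > 0, so result = 0
¬R: Gödel ¬ of 0.35 = 0 (operand ≠ 0)
¬R: Gödel ¬ of 0.35 = 0 (operand ≠ 0)
(¬R ∧ ¬R) = min(0, 0) = 0
((¬R ∧ ¬R) → Q): 0 ≤ 0.05, so result = 1
(Q ∧ ((¬R ∧ ¬R) → Q)) = min(0.05, 1) = 0.05
(((Q ∧ Q) → ¬(S → S)) ∨ (Q ∧ ((¬R ∧ ¬R) → Q))) = max(0, 0.05) = 0.05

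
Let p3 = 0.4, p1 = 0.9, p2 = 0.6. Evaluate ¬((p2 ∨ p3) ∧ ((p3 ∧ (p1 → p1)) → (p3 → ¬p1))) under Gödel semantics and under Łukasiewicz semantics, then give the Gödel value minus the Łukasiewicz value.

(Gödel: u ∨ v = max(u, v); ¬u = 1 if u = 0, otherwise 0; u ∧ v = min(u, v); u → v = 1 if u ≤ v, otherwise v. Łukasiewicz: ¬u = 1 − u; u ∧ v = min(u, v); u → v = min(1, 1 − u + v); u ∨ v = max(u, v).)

Gödel evaluation:
  (p2 ∨ p3) = max(0.6, 0.4) = 0.6
  (p1 → p1): 0.9 ≤ 0.9, so result = 1
  (p3 ∧ (p1 → p1)) = min(0.4, 1) = 0.4
  ¬p1: Gödel ¬ of 0.9 = 0 (operand ≠ 0)
  (p3 → ¬p1): 0.4 > 0, so result = 0
  ((p3 ∧ (p1 → p1)) → (p3 → ¬p1)): 0.4 > 0, so result = 0
  ((p2 ∨ p3) ∧ ((p3 ∧ (p1 → p1)) → (p3 → ¬p1))) = min(0.6, 0) = 0
  ¬((p2 ∨ p3) ∧ ((p3 ∧ (p1 → p1)) → (p3 → ¬p1))): Gödel ¬ of 0 = 1 (operand is 0)
  Gödel value = 1
Łukasiewicz evaluation:
  (p2 ∨ p3) = max(0.6, 0.4) = 0.6
  (p1 → p1): min(1, 1 − 0.9 + 0.9) = 1
  (p3 ∧ (p1 → p1)) = min(0.4, 1) = 0.4
  ¬p1: Łukasiewicz ¬ gives 1 − 0.9 = 0.1
  (p3 → ¬p1): min(1, 1 − 0.4 + 0.1) = 0.7
  ((p3 ∧ (p1 → p1)) → (p3 → ¬p1)): min(1, 1 − 0.4 + 0.7) = 1
  ((p2 ∨ p3) ∧ ((p3 ∧ (p1 → p1)) → (p3 → ¬p1))) = min(0.6, 1) = 0.6
  ¬((p2 ∨ p3) ∧ ((p3 ∧ (p1 → p1)) → (p3 → ¬p1))): Łukasiewicz ¬ gives 1 − 0.6 = 0.4
  Łukasiewicz value = 0.4
Difference: 1 − 0.4 = 0.60

0.60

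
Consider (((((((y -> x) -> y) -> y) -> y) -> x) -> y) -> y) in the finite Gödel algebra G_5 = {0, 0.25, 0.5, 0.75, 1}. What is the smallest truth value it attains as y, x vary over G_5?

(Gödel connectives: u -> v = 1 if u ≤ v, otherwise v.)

The minimum is attained at y = 0.25, x = 0:
  (y -> x): 0.25 > 0, so result = 0
  ((y -> x) -> y): 0 ≤ 0.25, so result = 1
  (((y -> x) -> y) -> y): 1 > 0.25, so result = 0.25
  ((((y -> x) -> y) -> y) -> y): 0.25 ≤ 0.25, so result = 1
  (((((y -> x) -> y) -> y) -> y) -> x): 1 > 0, so result = 0
  ((((((y -> x) -> y) -> y) -> y) -> x) -> y): 0 ≤ 0.25, so result = 1
  (((((((y -> x) -> y) -> y) -> y) -> x) -> y) -> y): 1 > 0.25, so result = 0.25
Checking all 25 assignments confirms none give a value below 0.25.

0.25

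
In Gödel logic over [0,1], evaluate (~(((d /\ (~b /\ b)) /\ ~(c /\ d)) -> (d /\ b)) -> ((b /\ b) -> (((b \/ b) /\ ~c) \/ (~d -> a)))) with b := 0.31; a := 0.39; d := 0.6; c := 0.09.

~b: Gödel ¬ of 0.31 = 0 (operand ≠ 0)
(~b /\ b) = min(0, 0.31) = 0
(d /\ (~b /\ b)) = min(0.6, 0) = 0
(c /\ d) = min(0.09, 0.6) = 0.09
~(c /\ d): Gödel ¬ of 0.09 = 0 (operand ≠ 0)
((d /\ (~b /\ b)) /\ ~(c /\ d)) = min(0, 0) = 0
(d /\ b) = min(0.6, 0.31) = 0.31
(((d /\ (~b /\ b)) /\ ~(c /\ d)) -> (d /\ b)): 0 ≤ 0.31, so result = 1
~(((d /\ (~b /\ b)) /\ ~(c /\ d)) -> (d /\ b)): Gödel ¬ of 1 = 0 (operand ≠ 0)
(b /\ b) = min(0.31, 0.31) = 0.31
(b \/ b) = max(0.31, 0.31) = 0.31
~c: Gödel ¬ of 0.09 = 0 (operand ≠ 0)
((b \/ b) /\ ~c) = min(0.31, 0) = 0
~d: Gödel ¬ of 0.6 = 0 (operand ≠ 0)
(~d -> a): 0 ≤ 0.39, so result = 1
(((b \/ b) /\ ~c) \/ (~d -> a)) = max(0, 1) = 1
((b /\ b) -> (((b \/ b) /\ ~c) \/ (~d -> a))): 0.31 ≤ 1, so result = 1
(~(((d /\ (~b /\ b)) /\ ~(c /\ d)) -> (d /\ b)) -> ((b /\ b) -> (((b \/ b) /\ ~c) \/ (~d -> a)))): 0 ≤ 1, so result = 1

1.00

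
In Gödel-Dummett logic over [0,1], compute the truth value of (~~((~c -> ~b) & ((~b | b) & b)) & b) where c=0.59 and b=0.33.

~c: Gödel ¬ of 0.59 = 0 (operand ≠ 0)
~b: Gödel ¬ of 0.33 = 0 (operand ≠ 0)
(~c -> ~b): 0 ≤ 0, so result = 1
~b: Gödel ¬ of 0.33 = 0 (operand ≠ 0)
(~b | b) = max(0, 0.33) = 0.33
((~b | b) & b) = min(0.33, 0.33) = 0.33
((~c -> ~b) & ((~b | b) & b)) = min(1, 0.33) = 0.33
~((~c -> ~b) & ((~b | b) & b)): Gödel ¬ of 0.33 = 0 (operand ≠ 0)
~~((~c -> ~b) & ((~b | b) & b)): Gödel ¬ of 0 = 1 (operand is 0)
(~~((~c -> ~b) & ((~b | b) & b)) & b) = min(1, 0.33) = 0.33

0.33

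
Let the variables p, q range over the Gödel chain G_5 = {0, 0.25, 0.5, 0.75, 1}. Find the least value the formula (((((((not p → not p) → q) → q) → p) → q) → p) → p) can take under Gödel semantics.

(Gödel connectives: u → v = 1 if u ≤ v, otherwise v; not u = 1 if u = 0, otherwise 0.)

The minimum is attained at p = 0.25, q = 0:
  not p: Gödel ¬ of 0.25 = 0 (operand ≠ 0)
  not p: Gödel ¬ of 0.25 = 0 (operand ≠ 0)
  (not p → not p): 0 ≤ 0, so result = 1
  ((not p → not p) → q): 1 > 0, so result = 0
  (((not p → not p) → q) → q): 0 ≤ 0, so result = 1
  ((((not p → not p) → q) → q) → p): 1 > 0.25, so result = 0.25
  (((((not p → not p) → q) → q) → p) → q): 0.25 > 0, so result = 0
  ((((((not p → not p) → q) → q) → p) → q) → p): 0 ≤ 0.25, so result = 1
  (((((((not p → not p) → q) → q) → p) → q) → p) → p): 1 > 0.25, so result = 0.25
Checking all 25 assignments confirms none give a value below 0.25.

0.25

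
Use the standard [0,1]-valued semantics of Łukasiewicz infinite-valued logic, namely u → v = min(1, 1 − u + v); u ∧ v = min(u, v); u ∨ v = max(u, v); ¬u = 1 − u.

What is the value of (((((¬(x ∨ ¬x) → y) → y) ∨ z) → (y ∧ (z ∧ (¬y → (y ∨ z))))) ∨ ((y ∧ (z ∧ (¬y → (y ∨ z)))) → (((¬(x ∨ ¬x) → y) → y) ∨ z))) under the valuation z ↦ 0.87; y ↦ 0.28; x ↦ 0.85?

1.00

¬x: Łukasiewicz ¬ gives 1 − 0.85 = 0.15
(x ∨ ¬x) = max(0.85, 0.15) = 0.85
¬(x ∨ ¬x): Łukasiewicz ¬ gives 1 − 0.85 = 0.15
(¬(x ∨ ¬x) → y): min(1, 1 − 0.15 + 0.28) = 1
((¬(x ∨ ¬x) → y) → y): min(1, 1 − 1 + 0.28) = 0.28
(((¬(x ∨ ¬x) → y) → y) ∨ z) = max(0.28, 0.87) = 0.87
¬y: Łukasiewicz ¬ gives 1 − 0.28 = 0.72
(y ∨ z) = max(0.28, 0.87) = 0.87
(¬y → (y ∨ z)): min(1, 1 − 0.72 + 0.87) = 1
(z ∧ (¬y → (y ∨ z))) = min(0.87, 1) = 0.87
(y ∧ (z ∧ (¬y → (y ∨ z)))) = min(0.28, 0.87) = 0.28
((((¬(x ∨ ¬x) → y) → y) ∨ z) → (y ∧ (z ∧ (¬y → (y ∨ z))))): min(1, 1 − 0.87 + 0.28) = 0.41
¬y: Łukasiewicz ¬ gives 1 − 0.28 = 0.72
(y ∨ z) = max(0.28, 0.87) = 0.87
(¬y → (y ∨ z)): min(1, 1 − 0.72 + 0.87) = 1
(z ∧ (¬y → (y ∨ z))) = min(0.87, 1) = 0.87
(y ∧ (z ∧ (¬y → (y ∨ z)))) = min(0.28, 0.87) = 0.28
¬x: Łukasiewicz ¬ gives 1 − 0.85 = 0.15
(x ∨ ¬x) = max(0.85, 0.15) = 0.85
¬(x ∨ ¬x): Łukasiewicz ¬ gives 1 − 0.85 = 0.15
(¬(x ∨ ¬x) → y): min(1, 1 − 0.15 + 0.28) = 1
((¬(x ∨ ¬x) → y) → y): min(1, 1 − 1 + 0.28) = 0.28
(((¬(x ∨ ¬x) → y) → y) ∨ z) = max(0.28, 0.87) = 0.87
((y ∧ (z ∧ (¬y → (y ∨ z)))) → (((¬(x ∨ ¬x) → y) → y) ∨ z)): min(1, 1 − 0.28 + 0.87) = 1
(((((¬(x ∨ ¬x) → y) → y) ∨ z) → (y ∧ (z ∧ (¬y → (y ∨ z))))) ∨ ((y ∧ (z ∧ (¬y → (y ∨ z)))) → (((¬(x ∨ ¬x) → y) → y) ∨ z))) = max(0.41, 1) = 1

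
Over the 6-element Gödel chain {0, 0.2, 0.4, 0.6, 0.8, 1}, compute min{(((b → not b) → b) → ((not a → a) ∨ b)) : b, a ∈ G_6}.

The minimum is attained at b = 0.2, a = 0:
  not b: Gödel ¬ of 0.2 = 0 (operand ≠ 0)
  (b → not b): 0.2 > 0, so result = 0
  ((b → not b) → b): 0 ≤ 0.2, so result = 1
  not a: Gödel ¬ of 0 = 1 (operand is 0)
  (not a → a): 1 > 0, so result = 0
  ((not a → a) ∨ b) = max(0, 0.2) = 0.2
  (((b → not b) → b) → ((not a → a) ∨ b)): 1 > 0.2, so result = 0.2
Checking all 36 assignments confirms none give a value below 0.20.

0.20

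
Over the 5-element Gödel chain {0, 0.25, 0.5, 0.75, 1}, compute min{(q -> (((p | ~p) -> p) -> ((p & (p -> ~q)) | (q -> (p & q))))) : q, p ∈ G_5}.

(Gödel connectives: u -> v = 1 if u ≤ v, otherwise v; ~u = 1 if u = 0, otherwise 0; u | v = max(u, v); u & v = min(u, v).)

The minimum is attained at q = 0.5, p = 0.25:
  ~p: Gödel ¬ of 0.25 = 0 (operand ≠ 0)
  (p | ~p) = max(0.25, 0) = 0.25
  ((p | ~p) -> p): 0.25 ≤ 0.25, so result = 1
  ~q: Gödel ¬ of 0.5 = 0 (operand ≠ 0)
  (p -> ~q): 0.25 > 0, so result = 0
  (p & (p -> ~q)) = min(0.25, 0) = 0
  (p & q) = min(0.25, 0.5) = 0.25
  (q -> (p & q)): 0.5 > 0.25, so result = 0.25
  ((p & (p -> ~q)) | (q -> (p & q))) = max(0, 0.25) = 0.25
  (((p | ~p) -> p) -> ((p & (p -> ~q)) | (q -> (p & q)))): 1 > 0.25, so result = 0.25
  (q -> (((p | ~p) -> p) -> ((p & (p -> ~q)) | (q -> (p & q))))): 0.5 > 0.25, so result = 0.25
Checking all 25 assignments confirms none give a value below 0.25.

0.25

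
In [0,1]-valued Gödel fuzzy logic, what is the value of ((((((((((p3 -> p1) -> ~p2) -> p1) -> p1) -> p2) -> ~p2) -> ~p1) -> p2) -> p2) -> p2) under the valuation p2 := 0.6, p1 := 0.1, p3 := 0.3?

0.60

(p3 -> p1): 0.3 > 0.1, so result = 0.1
~p2: Gödel ¬ of 0.6 = 0 (operand ≠ 0)
((p3 -> p1) -> ~p2): 0.1 > 0, so result = 0
(((p3 -> p1) -> ~p2) -> p1): 0 ≤ 0.1, so result = 1
((((p3 -> p1) -> ~p2) -> p1) -> p1): 1 > 0.1, so result = 0.1
(((((p3 -> p1) -> ~p2) -> p1) -> p1) -> p2): 0.1 ≤ 0.6, so result = 1
~p2: Gödel ¬ of 0.6 = 0 (operand ≠ 0)
((((((p3 -> p1) -> ~p2) -> p1) -> p1) -> p2) -> ~p2): 1 > 0, so result = 0
~p1: Gödel ¬ of 0.1 = 0 (operand ≠ 0)
(((((((p3 -> p1) -> ~p2) -> p1) -> p1) -> p2) -> ~p2) -> ~p1): 0 ≤ 0, so result = 1
((((((((p3 -> p1) -> ~p2) -> p1) -> p1) -> p2) -> ~p2) -> ~p1) -> p2): 1 > 0.6, so result = 0.6
(((((((((p3 -> p1) -> ~p2) -> p1) -> p1) -> p2) -> ~p2) -> ~p1) -> p2) -> p2): 0.6 ≤ 0.6, so result = 1
((((((((((p3 -> p1) -> ~p2) -> p1) -> p1) -> p2) -> ~p2) -> ~p1) -> p2) -> p2) -> p2): 1 > 0.6, so result = 0.6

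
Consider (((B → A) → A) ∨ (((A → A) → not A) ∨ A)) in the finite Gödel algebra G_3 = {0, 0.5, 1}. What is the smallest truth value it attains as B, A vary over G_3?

The minimum is attained at B = 0, A = 0.5:
  (B → A): 0 ≤ 0.5, so result = 1
  ((B → A) → A): 1 > 0.5, so result = 0.5
  (A → A): 0.5 ≤ 0.5, so result = 1
  not A: Gödel ¬ of 0.5 = 0 (operand ≠ 0)
  ((A → A) → not A): 1 > 0, so result = 0
  (((A → A) → not A) ∨ A) = max(0, 0.5) = 0.5
  (((B → A) → A) ∨ (((A → A) → not A) ∨ A)) = max(0.5, 0.5) = 0.5
Checking all 9 assignments confirms none give a value below 0.50.

0.50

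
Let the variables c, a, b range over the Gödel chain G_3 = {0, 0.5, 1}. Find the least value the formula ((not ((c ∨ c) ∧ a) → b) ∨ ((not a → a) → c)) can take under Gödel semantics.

The minimum is attained at c = 0, a = 0.5, b = 0:
  (c ∨ c) = max(0, 0) = 0
  ((c ∨ c) ∧ a) = min(0, 0.5) = 0
  not ((c ∨ c) ∧ a): Gödel ¬ of 0 = 1 (operand is 0)
  (not ((c ∨ c) ∧ a) → b): 1 > 0, so result = 0
  not a: Gödel ¬ of 0.5 = 0 (operand ≠ 0)
  (not a → a): 0 ≤ 0.5, so result = 1
  ((not a → a) → c): 1 > 0, so result = 0
  ((not ((c ∨ c) ∧ a) → b) ∨ ((not a → a) → c)) = max(0, 0) = 0
Checking all 27 assignments confirms none give a value below 0.00.

0.00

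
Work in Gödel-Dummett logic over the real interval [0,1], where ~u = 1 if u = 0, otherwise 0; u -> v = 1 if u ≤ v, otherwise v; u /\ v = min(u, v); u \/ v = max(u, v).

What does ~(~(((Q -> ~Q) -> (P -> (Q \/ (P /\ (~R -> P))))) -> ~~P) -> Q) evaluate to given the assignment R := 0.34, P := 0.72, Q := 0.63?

~Q: Gödel ¬ of 0.63 = 0 (operand ≠ 0)
(Q -> ~Q): 0.63 > 0, so result = 0
~R: Gödel ¬ of 0.34 = 0 (operand ≠ 0)
(~R -> P): 0 ≤ 0.72, so result = 1
(P /\ (~R -> P)) = min(0.72, 1) = 0.72
(Q \/ (P /\ (~R -> P))) = max(0.63, 0.72) = 0.72
(P -> (Q \/ (P /\ (~R -> P)))): 0.72 ≤ 0.72, so result = 1
((Q -> ~Q) -> (P -> (Q \/ (P /\ (~R -> P))))): 0 ≤ 1, so result = 1
~P: Gödel ¬ of 0.72 = 0 (operand ≠ 0)
~~P: Gödel ¬ of 0 = 1 (operand is 0)
(((Q -> ~Q) -> (P -> (Q \/ (P /\ (~R -> P))))) -> ~~P): 1 ≤ 1, so result = 1
~(((Q -> ~Q) -> (P -> (Q \/ (P /\ (~R -> P))))) -> ~~P): Gödel ¬ of 1 = 0 (operand ≠ 0)
(~(((Q -> ~Q) -> (P -> (Q \/ (P /\ (~R -> P))))) -> ~~P) -> Q): 0 ≤ 0.63, so result = 1
~(~(((Q -> ~Q) -> (P -> (Q \/ (P /\ (~R -> P))))) -> ~~P) -> Q): Gödel ¬ of 1 = 0 (operand ≠ 0)

0.00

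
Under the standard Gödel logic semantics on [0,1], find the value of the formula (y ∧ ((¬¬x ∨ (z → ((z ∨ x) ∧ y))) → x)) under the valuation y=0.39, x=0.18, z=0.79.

0.18

¬x: Gödel ¬ of 0.18 = 0 (operand ≠ 0)
¬¬x: Gödel ¬ of 0 = 1 (operand is 0)
(z ∨ x) = max(0.79, 0.18) = 0.79
((z ∨ x) ∧ y) = min(0.79, 0.39) = 0.39
(z → ((z ∨ x) ∧ y)): 0.79 > 0.39, so result = 0.39
(¬¬x ∨ (z → ((z ∨ x) ∧ y))) = max(1, 0.39) = 1
((¬¬x ∨ (z → ((z ∨ x) ∧ y))) → x): 1 > 0.18, so result = 0.18
(y ∧ ((¬¬x ∨ (z → ((z ∨ x) ∧ y))) → x)) = min(0.39, 0.18) = 0.18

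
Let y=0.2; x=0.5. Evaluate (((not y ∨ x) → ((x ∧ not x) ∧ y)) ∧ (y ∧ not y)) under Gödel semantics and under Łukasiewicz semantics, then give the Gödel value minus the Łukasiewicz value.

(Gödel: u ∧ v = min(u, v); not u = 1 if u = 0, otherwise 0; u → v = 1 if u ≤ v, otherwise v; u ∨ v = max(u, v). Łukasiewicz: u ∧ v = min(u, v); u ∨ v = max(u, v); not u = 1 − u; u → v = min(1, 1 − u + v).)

Gödel evaluation:
  not y: Gödel ¬ of 0.2 = 0 (operand ≠ 0)
  (not y ∨ x) = max(0, 0.5) = 0.5
  not x: Gödel ¬ of 0.5 = 0 (operand ≠ 0)
  (x ∧ not x) = min(0.5, 0) = 0
  ((x ∧ not x) ∧ y) = min(0, 0.2) = 0
  ((not y ∨ x) → ((x ∧ not x) ∧ y)): 0.5 > 0, so result = 0
  not y: Gödel ¬ of 0.2 = 0 (operand ≠ 0)
  (y ∧ not y) = min(0.2, 0) = 0
  (((not y ∨ x) → ((x ∧ not x) ∧ y)) ∧ (y ∧ not y)) = min(0, 0) = 0
  Gödel value = 0
Łukasiewicz evaluation:
  not y: Łukasiewicz ¬ gives 1 − 0.2 = 0.8
  (not y ∨ x) = max(0.8, 0.5) = 0.8
  not x: Łukasiewicz ¬ gives 1 − 0.5 = 0.5
  (x ∧ not x) = min(0.5, 0.5) = 0.5
  ((x ∧ not x) ∧ y) = min(0.5, 0.2) = 0.2
  ((not y ∨ x) → ((x ∧ not x) ∧ y)): min(1, 1 − 0.8 + 0.2) = 0.4
  not y: Łukasiewicz ¬ gives 1 − 0.2 = 0.8
  (y ∧ not y) = min(0.2, 0.8) = 0.2
  (((not y ∨ x) → ((x ∧ not x) ∧ y)) ∧ (y ∧ not y)) = min(0.4, 0.2) = 0.2
  Łukasiewicz value = 0.2
Difference: 0 − 0.2 = -0.20

-0.20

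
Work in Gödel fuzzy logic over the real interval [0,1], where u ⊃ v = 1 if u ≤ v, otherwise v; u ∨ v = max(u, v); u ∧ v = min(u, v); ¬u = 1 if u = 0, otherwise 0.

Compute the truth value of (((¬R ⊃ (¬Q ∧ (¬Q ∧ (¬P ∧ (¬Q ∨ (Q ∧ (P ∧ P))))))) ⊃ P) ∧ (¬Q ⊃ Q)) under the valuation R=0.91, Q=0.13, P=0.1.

¬R: Gödel ¬ of 0.91 = 0 (operand ≠ 0)
¬Q: Gödel ¬ of 0.13 = 0 (operand ≠ 0)
¬Q: Gödel ¬ of 0.13 = 0 (operand ≠ 0)
¬P: Gödel ¬ of 0.1 = 0 (operand ≠ 0)
¬Q: Gödel ¬ of 0.13 = 0 (operand ≠ 0)
(P ∧ P) = min(0.1, 0.1) = 0.1
(Q ∧ (P ∧ P)) = min(0.13, 0.1) = 0.1
(¬Q ∨ (Q ∧ (P ∧ P))) = max(0, 0.1) = 0.1
(¬P ∧ (¬Q ∨ (Q ∧ (P ∧ P)))) = min(0, 0.1) = 0
(¬Q ∧ (¬P ∧ (¬Q ∨ (Q ∧ (P ∧ P))))) = min(0, 0) = 0
(¬Q ∧ (¬Q ∧ (¬P ∧ (¬Q ∨ (Q ∧ (P ∧ P)))))) = min(0, 0) = 0
(¬R ⊃ (¬Q ∧ (¬Q ∧ (¬P ∧ (¬Q ∨ (Q ∧ (P ∧ P))))))): 0 ≤ 0, so result = 1
((¬R ⊃ (¬Q ∧ (¬Q ∧ (¬P ∧ (¬Q ∨ (Q ∧ (P ∧ P))))))) ⊃ P): 1 > 0.1, so result = 0.1
¬Q: Gödel ¬ of 0.13 = 0 (operand ≠ 0)
(¬Q ⊃ Q): 0 ≤ 0.13, so result = 1
(((¬R ⊃ (¬Q ∧ (¬Q ∧ (¬P ∧ (¬Q ∨ (Q ∧ (P ∧ P))))))) ⊃ P) ∧ (¬Q ⊃ Q)) = min(0.1, 1) = 0.1

0.10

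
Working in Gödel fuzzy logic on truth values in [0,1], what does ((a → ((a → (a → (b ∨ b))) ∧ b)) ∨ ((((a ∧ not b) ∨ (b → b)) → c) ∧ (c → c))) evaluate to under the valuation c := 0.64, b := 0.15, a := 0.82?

0.64

(b ∨ b) = max(0.15, 0.15) = 0.15
(a → (b ∨ b)): 0.82 > 0.15, so result = 0.15
(a → (a → (b ∨ b))): 0.82 > 0.15, so result = 0.15
((a → (a → (b ∨ b))) ∧ b) = min(0.15, 0.15) = 0.15
(a → ((a → (a → (b ∨ b))) ∧ b)): 0.82 > 0.15, so result = 0.15
not b: Gödel ¬ of 0.15 = 0 (operand ≠ 0)
(a ∧ not b) = min(0.82, 0) = 0
(b → b): 0.15 ≤ 0.15, so result = 1
((a ∧ not b) ∨ (b → b)) = max(0, 1) = 1
(((a ∧ not b) ∨ (b → b)) → c): 1 > 0.64, so result = 0.64
(c → c): 0.64 ≤ 0.64, so result = 1
((((a ∧ not b) ∨ (b → b)) → c) ∧ (c → c)) = min(0.64, 1) = 0.64
((a → ((a → (a → (b ∨ b))) ∧ b)) ∨ ((((a ∧ not b) ∨ (b → b)) → c) ∧ (c → c))) = max(0.15, 0.64) = 0.64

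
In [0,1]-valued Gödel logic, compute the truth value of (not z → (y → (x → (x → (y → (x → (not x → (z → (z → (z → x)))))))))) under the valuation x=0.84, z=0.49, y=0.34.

1.00

not z: Gödel ¬ of 0.49 = 0 (operand ≠ 0)
not x: Gödel ¬ of 0.84 = 0 (operand ≠ 0)
(z → x): 0.49 ≤ 0.84, so result = 1
(z → (z → x)): 0.49 ≤ 1, so result = 1
(z → (z → (z → x))): 0.49 ≤ 1, so result = 1
(not x → (z → (z → (z → x)))): 0 ≤ 1, so result = 1
(x → (not x → (z → (z → (z → x))))): 0.84 ≤ 1, so result = 1
(y → (x → (not x → (z → (z → (z → x)))))): 0.34 ≤ 1, so result = 1
(x → (y → (x → (not x → (z → (z → (z → x))))))): 0.84 ≤ 1, so result = 1
(x → (x → (y → (x → (not x → (z → (z → (z → x)))))))): 0.84 ≤ 1, so result = 1
(y → (x → (x → (y → (x → (not x → (z → (z → (z → x))))))))): 0.34 ≤ 1, so result = 1
(not z → (y → (x → (x → (y → (x → (not x → (z → (z → (z → x)))))))))): 0 ≤ 1, so result = 1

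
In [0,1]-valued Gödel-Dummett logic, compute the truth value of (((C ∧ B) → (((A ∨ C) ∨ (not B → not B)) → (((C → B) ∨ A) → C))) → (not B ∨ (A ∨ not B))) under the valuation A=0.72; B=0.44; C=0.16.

(C ∧ B) = min(0.16, 0.44) = 0.16
(A ∨ C) = max(0.72, 0.16) = 0.72
not B: Gödel ¬ of 0.44 = 0 (operand ≠ 0)
not B: Gödel ¬ of 0.44 = 0 (operand ≠ 0)
(not B → not B): 0 ≤ 0, so result = 1
((A ∨ C) ∨ (not B → not B)) = max(0.72, 1) = 1
(C → B): 0.16 ≤ 0.44, so result = 1
((C → B) ∨ A) = max(1, 0.72) = 1
(((C → B) ∨ A) → C): 1 > 0.16, so result = 0.16
(((A ∨ C) ∨ (not B → not B)) → (((C → B) ∨ A) → C)): 1 > 0.16, so result = 0.16
((C ∧ B) → (((A ∨ C) ∨ (not B → not B)) → (((C → B) ∨ A) → C))): 0.16 ≤ 0.16, so result = 1
not B: Gödel ¬ of 0.44 = 0 (operand ≠ 0)
not B: Gödel ¬ of 0.44 = 0 (operand ≠ 0)
(A ∨ not B) = max(0.72, 0) = 0.72
(not B ∨ (A ∨ not B)) = max(0, 0.72) = 0.72
(((C ∧ B) → (((A ∨ C) ∨ (not B → not B)) → (((C → B) ∨ A) → C))) → (not B ∨ (A ∨ not B))): 1 > 0.72, so result = 0.72

0.72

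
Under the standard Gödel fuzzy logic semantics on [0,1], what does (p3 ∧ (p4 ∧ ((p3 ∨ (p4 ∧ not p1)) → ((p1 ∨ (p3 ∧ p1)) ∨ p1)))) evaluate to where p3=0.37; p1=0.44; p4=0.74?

0.37

not p1: Gödel ¬ of 0.44 = 0 (operand ≠ 0)
(p4 ∧ not p1) = min(0.74, 0) = 0
(p3 ∨ (p4 ∧ not p1)) = max(0.37, 0) = 0.37
(p3 ∧ p1) = min(0.37, 0.44) = 0.37
(p1 ∨ (p3 ∧ p1)) = max(0.44, 0.37) = 0.44
((p1 ∨ (p3 ∧ p1)) ∨ p1) = max(0.44, 0.44) = 0.44
((p3 ∨ (p4 ∧ not p1)) → ((p1 ∨ (p3 ∧ p1)) ∨ p1)): 0.37 ≤ 0.44, so result = 1
(p4 ∧ ((p3 ∨ (p4 ∧ not p1)) → ((p1 ∨ (p3 ∧ p1)) ∨ p1))) = min(0.74, 1) = 0.74
(p3 ∧ (p4 ∧ ((p3 ∨ (p4 ∧ not p1)) → ((p1 ∨ (p3 ∧ p1)) ∨ p1)))) = min(0.37, 0.74) = 0.37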